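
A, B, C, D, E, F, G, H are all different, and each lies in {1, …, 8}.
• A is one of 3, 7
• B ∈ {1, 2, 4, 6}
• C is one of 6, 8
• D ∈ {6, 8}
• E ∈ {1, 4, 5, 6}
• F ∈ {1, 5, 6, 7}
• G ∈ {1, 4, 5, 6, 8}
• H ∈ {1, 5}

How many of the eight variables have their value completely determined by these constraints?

Among the 8 variables, 2 fits only B (and all 8 values in {1, 2, 3, 4, 5, 6, 7, 8} must be used), so B = 2.
Among the 7 still-open variables, 3 fits only A (and all 7 values in {1, 3, 4, 5, 6, 7, 8} must be used), so A = 3.
Among the 6 still-open variables, 7 fits only F (and all 6 values in {1, 4, 5, 6, 7, 8} must be used), so F = 7.
C and D share exactly the 2 values {6, 8}; by pigeonhole those values go to them, so strike 6, 8 from E, G.
Determined: A=3, B=2, F=7. The other variables each still have more than one consistent value. That makes 3.

3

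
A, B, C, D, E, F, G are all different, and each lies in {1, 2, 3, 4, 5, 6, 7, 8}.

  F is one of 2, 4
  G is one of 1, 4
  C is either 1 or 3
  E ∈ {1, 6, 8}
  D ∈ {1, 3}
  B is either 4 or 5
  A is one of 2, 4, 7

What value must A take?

C and D share exactly the 2 values {1, 3}; by pigeonhole those values go to them, so strike 1, 3 from E, G.
G's domain is down to {4}, so G = 4. Remove 4 from A, B, F.
B has just one choice, so B = 5.
F must be 2 (only option left). Strike 2 from A.
So A = 7.

7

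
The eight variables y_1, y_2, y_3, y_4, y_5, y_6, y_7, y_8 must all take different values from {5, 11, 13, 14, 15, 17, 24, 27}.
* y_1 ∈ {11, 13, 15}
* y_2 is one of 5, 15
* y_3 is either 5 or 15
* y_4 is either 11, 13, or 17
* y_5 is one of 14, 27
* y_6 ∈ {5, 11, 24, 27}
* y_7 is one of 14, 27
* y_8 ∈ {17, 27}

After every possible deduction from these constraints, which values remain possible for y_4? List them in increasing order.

Among the 8 variables, 24 fits only y_6 (and all 8 values in {5, 11, 13, 14, 15, 17, 24, 27} must be used), so y_6 = 24.
The 2 variables y_2 and y_3 are confined to {5, 15}, which locks those values in; drop them from y_1.
y_5 and y_7 between them cover only {14, 27} — a naked pair. Remove those values from y_8.
y_8's domain is down to {17}, so y_8 = 17. Remove 17 from y_4.
No further eliminations apply; y_4 can still be any of 11, 13.

11, 13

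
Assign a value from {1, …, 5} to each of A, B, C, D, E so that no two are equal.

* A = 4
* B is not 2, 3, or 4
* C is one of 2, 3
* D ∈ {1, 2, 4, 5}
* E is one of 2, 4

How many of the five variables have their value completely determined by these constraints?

A has just one choice, so A = 4. Eliminate 4 elsewhere: D, E.
E's domain is down to {2}, so E = 2. Strike 2 from C, D.
C has just one choice, so C = 3.
Determined: A=4, C=3, E=2. The other variables each still have more than one consistent value. That makes 3.

3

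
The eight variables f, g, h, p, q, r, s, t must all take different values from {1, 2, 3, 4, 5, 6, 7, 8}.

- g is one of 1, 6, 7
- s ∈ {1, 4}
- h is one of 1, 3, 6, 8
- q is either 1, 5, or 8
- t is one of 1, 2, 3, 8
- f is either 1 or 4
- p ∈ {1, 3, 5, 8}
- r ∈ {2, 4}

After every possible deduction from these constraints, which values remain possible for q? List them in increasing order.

Among the 8 variables, 7 fits only g (and all 8 values in {1, 2, 3, 4, 5, 6, 7, 8} must be used), so g = 7.
Among the 7 still-open variables, 6 fits only h (and all 7 values in {1, 2, 3, 4, 5, 6, 8} must be used), so h = 6.
The 2 variables f and s are confined to {1, 4}, which locks those values in; drop them from p, q, r, t.
r must be 2 (only option left). So t can't be 2.
No further eliminations apply; q can still be any of 5, 8.

5, 8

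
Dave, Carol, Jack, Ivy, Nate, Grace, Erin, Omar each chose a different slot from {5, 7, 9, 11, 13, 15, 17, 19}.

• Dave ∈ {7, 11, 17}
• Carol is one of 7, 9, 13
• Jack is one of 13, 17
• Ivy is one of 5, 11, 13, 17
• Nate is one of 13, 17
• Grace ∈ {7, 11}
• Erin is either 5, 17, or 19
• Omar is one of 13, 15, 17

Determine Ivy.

Among the 8 variables, 9 fits only Carol (and all 8 values in {5, 7, 9, 11, 13, 15, 17, 19} must be used), so Carol = 9.
The 7 still-open variables draw from only 7 values {5, 7, 11, 13, 15, 17, 19}, so each is used; only Omar can be 15, hence Omar = 15.
The 6 still-open variables together cover exactly {5, 7, 11, 13, 17, 19} — 6 values for 6 variables — and 19 appears only in Erin's list, so Erin = 19.
The 5 still-open variables draw from only 5 values {5, 7, 11, 13, 17}, so each is used; only Ivy can be 5, hence Ivy = 5.

5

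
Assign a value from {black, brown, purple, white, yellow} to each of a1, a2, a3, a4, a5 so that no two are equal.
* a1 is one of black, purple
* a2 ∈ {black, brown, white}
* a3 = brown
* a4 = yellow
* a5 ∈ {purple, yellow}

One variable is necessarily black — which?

a1

a3 has just one choice, so a3 = brown. Remove brown from a2.
That leaves a4 = yellow. Remove yellow from a5.
a5 has just one choice, so a5 = purple. Strike purple from a1.
So black goes to a1.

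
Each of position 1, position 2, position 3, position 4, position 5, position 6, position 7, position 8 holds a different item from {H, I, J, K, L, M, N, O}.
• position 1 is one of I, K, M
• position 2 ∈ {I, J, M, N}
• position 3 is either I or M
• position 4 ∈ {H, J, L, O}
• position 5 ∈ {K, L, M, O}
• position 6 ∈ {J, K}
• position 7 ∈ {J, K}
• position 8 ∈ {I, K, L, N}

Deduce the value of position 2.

N

The 8 variables draw from only 8 values {H, I, J, K, L, M, N, O}, so each is used; only position 4 can be H, hence position 4 = H.
The 7 still-open variables draw from only 7 values {I, J, K, L, M, N, O}, so each is used; only position 5 can be O, hence position 5 = O.
The 6 still-open variables together cover exactly {I, J, K, L, M, N} — 6 values for 6 variables — and L appears only in position 8's list, so position 8 = L.
Among the 5 still-open variables, N fits only position 2 (and all 5 values in {I, J, K, M, N} must be used), so position 2 = N.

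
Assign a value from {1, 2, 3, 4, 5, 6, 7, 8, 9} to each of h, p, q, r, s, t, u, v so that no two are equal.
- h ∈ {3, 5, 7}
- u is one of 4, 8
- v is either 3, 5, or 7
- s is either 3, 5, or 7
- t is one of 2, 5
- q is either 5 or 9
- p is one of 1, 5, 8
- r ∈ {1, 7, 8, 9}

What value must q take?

9

The 8 variables together cover exactly {1, 2, 3, 4, 5, 7, 8, 9} — 8 values for 8 variables — and 2 appears only in t's list, so t = 2.
Among the 7 still-open variables, 4 fits only u (and all 7 values in {1, 3, 4, 5, 7, 8, 9} must be used), so u = 4.
h, s, v share exactly the 3 values {3, 5, 7}; by pigeonhole those values go to them, so strike 3, 5, 7 from p, q, r.
So q = 9.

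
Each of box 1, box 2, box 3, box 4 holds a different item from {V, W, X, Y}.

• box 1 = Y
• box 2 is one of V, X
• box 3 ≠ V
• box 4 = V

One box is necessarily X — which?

box 1 has just one choice, so box 1 = Y. Remove Y from box 3.
box 4's domain is down to {V}, so box 4 = V. So box 2 can't be V.
So X goes to box 2.

box 2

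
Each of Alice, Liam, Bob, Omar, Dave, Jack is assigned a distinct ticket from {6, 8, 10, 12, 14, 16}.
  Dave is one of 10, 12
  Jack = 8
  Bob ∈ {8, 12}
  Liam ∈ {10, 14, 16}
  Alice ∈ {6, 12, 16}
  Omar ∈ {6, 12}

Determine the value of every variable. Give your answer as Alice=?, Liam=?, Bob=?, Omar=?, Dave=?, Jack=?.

Jack's domain is down to {8}, so Jack = 8. Eliminate 8 elsewhere: Bob.
Bob has just one choice, so Bob = 12. Eliminate 12 elsewhere: Alice, Omar, Dave.
Omar's domain is down to {6}, so Omar = 6. Remove 6 from Alice.
Dave must be 10 (only option left). Strike 10 from Liam.
Alice has just one choice, so Alice = 16. Eliminate 16 elsewhere: Liam.
Liam must be 14 (only option left).

Alice=16, Liam=14, Bob=12, Omar=6, Dave=10, Jack=8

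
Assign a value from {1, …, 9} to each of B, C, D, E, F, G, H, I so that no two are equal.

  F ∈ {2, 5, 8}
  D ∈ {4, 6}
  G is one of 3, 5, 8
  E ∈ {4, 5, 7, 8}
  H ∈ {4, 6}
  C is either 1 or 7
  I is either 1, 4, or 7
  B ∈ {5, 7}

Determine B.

The 8 variables draw from only 8 values {1, 2, 3, 4, 5, 6, 7, 8}, so each is used; only F can be 2, hence F = 2.
Among the 7 still-open variables, 3 fits only G (and all 7 values in {1, 3, 4, 5, 6, 7, 8} must be used), so G = 3.
Among the 6 still-open variables, 8 fits only E (and all 6 values in {1, 4, 5, 6, 7, 8} must be used), so E = 8.
The 5 still-open variables draw from only 5 values {1, 4, 5, 6, 7}, so each is used; only B can be 5, hence B = 5.

5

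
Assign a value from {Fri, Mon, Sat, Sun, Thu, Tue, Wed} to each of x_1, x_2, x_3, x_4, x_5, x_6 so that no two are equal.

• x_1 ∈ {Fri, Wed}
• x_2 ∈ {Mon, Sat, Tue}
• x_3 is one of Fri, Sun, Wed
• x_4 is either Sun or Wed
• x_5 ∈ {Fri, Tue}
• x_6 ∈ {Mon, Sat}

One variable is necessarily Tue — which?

x_5

The 3 variables x_1, x_3, x_4 are confined to {Fri, Sun, Wed}, which locks those values in; drop them from x_5.
So Tue goes to x_5.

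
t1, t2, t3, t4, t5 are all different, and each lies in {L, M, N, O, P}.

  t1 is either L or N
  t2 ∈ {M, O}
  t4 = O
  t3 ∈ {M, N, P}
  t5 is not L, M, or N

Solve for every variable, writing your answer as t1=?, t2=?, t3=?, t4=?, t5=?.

t1=L, t2=M, t3=N, t4=O, t5=P

t4 must be O (only option left). So t2, t5 can't be O.
That leaves t5 = P. Eliminate P elsewhere: t3.
t2 must be M (only option left). So t3 can't be M.
t3 must be N (only option left). Strike N from t1.
t1 must be L (only option left).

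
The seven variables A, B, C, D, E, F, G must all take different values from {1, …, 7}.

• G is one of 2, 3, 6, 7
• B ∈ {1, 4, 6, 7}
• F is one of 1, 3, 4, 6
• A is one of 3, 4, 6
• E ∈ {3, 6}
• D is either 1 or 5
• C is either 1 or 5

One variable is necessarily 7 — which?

Among the 7 variables, 2 fits only G (and all 7 values in {1, 2, 3, 4, 5, 6, 7} must be used), so G = 2.
The 6 still-open variables together cover exactly {1, 3, 4, 5, 6, 7} — 6 values for 6 variables — and 7 appears only in B's list, so B = 7.

B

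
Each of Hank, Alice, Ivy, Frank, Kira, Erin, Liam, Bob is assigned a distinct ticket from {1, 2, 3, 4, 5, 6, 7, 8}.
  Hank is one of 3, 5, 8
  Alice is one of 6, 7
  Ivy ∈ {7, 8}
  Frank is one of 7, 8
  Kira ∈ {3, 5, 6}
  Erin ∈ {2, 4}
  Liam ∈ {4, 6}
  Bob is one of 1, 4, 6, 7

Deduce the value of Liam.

4

Among the 8 variables, 1 fits only Bob (and all 8 values in {1, 2, 3, 4, 5, 6, 7, 8} must be used), so Bob = 1.
The 7 still-open variables together cover exactly {2, 3, 4, 5, 6, 7, 8} — 7 values for 7 variables — and 2 appears only in Erin's list, so Erin = 2.
Among the 6 still-open variables, 4 fits only Liam (and all 6 values in {3, 4, 5, 6, 7, 8} must be used), so Liam = 4.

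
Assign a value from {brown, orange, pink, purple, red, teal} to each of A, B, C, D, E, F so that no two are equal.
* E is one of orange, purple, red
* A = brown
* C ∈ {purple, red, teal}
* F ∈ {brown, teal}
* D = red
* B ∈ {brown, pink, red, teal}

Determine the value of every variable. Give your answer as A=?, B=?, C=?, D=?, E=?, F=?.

A=brown, B=pink, C=purple, D=red, E=orange, F=teal

A has just one choice, so A = brown. So B, F can't be brown.
D's domain is down to {red}, so D = red. Eliminate red elsewhere: B, C, E.
That leaves F = teal. Eliminate teal elsewhere: B, C.
B has just one choice, so B = pink.
C has just one choice, so C = purple. So E can't be purple.
E has just one choice, so E = orange.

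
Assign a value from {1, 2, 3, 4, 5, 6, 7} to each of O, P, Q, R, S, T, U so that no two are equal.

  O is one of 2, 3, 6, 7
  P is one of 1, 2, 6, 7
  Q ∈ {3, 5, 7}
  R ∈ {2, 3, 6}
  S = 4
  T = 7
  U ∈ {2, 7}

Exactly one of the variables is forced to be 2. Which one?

U

S has just one choice, so S = 4.
T's domain is down to {7}, so T = 7. Eliminate 7 elsewhere: O, P, Q, U.
So 2 goes to U.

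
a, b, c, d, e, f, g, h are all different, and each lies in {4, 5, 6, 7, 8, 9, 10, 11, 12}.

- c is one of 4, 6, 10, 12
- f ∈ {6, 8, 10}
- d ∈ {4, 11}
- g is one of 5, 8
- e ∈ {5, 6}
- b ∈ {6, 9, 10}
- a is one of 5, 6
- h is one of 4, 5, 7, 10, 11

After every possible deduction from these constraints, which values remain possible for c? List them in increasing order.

4, 12

a and e share exactly the 2 values {5, 6}; by pigeonhole those values go to them, so strike 5, 6 from b, c, f, g, h.
That leaves g = 8. So f can't be 8.
f has just one choice, so f = 10. So b, c, h can't be 10.
b must be 9 (only option left).
No further eliminations apply; c can still be any of 4, 12.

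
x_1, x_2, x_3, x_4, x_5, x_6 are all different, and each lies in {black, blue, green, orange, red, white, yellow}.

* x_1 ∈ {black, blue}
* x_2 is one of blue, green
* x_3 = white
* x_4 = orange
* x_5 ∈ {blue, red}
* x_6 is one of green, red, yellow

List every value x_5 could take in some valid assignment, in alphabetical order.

x_3 must be white (only option left).
x_4 has just one choice, so x_4 = orange.
No further eliminations apply; x_5 can still be any of blue, red.

blue, red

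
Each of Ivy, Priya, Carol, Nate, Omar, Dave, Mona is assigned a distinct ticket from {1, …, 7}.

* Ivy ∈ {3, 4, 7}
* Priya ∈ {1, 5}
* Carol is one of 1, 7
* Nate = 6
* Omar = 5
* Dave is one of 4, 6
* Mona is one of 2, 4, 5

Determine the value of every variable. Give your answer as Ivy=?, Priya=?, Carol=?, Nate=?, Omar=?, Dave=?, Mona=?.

Nate must be 6 (only option left). Eliminate 6 elsewhere: Dave.
Omar's domain is down to {5}, so Omar = 5. Remove 5 from Priya, Mona.
Dave has just one choice, so Dave = 4. So Ivy, Mona can't be 4.
Mona's domain is down to {2}, so Mona = 2.
Priya's domain is down to {1}, so Priya = 1. Remove 1 from Carol.
Carol must be 7 (only option left). Eliminate 7 elsewhere: Ivy.
Ivy's domain is down to {3}, so Ivy = 3.

Ivy=3, Priya=1, Carol=7, Nate=6, Omar=5, Dave=4, Mona=2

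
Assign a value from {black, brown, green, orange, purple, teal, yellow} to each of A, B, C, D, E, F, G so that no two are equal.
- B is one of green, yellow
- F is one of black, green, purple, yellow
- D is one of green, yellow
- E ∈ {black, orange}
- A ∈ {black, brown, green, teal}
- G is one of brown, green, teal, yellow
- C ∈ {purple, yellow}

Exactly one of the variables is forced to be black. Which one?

Among the 7 variables, orange fits only E (and all 7 values in {black, brown, green, orange, purple, teal, yellow} must be used), so E = orange.
B and D share exactly the 2 values {green, yellow}; by pigeonhole those values go to them, so strike green, yellow from A, C, F, G.
C's domain is down to {purple}, so C = purple. Remove purple from F.
So black goes to F.

F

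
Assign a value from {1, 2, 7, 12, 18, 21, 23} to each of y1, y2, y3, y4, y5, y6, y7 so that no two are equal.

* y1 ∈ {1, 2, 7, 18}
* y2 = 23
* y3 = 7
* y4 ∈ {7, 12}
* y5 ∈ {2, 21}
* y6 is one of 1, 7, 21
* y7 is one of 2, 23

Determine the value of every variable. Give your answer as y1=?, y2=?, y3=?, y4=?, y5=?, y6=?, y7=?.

y1=18, y2=23, y3=7, y4=12, y5=21, y6=1, y7=2

y2 has just one choice, so y2 = 23. Remove 23 from y7.
y3 must be 7 (only option left). Eliminate 7 elsewhere: y1, y4, y6.
y4's domain is down to {12}, so y4 = 12.
That leaves y7 = 2. Eliminate 2 elsewhere: y1, y5.
y5 has just one choice, so y5 = 21. Remove 21 from y6.
y6's domain is down to {1}, so y6 = 1. Eliminate 1 elsewhere: y1.
y1 has just one choice, so y1 = 18.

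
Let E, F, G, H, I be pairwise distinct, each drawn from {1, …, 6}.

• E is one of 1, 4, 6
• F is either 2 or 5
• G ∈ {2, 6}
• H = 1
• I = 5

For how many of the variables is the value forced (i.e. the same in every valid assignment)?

H must be 1 (only option left). Remove 1 from E.
I's domain is down to {5}, so I = 5. So F can't be 5.
F must be 2 (only option left). Strike 2 from G.
G's domain is down to {6}, so G = 6. Strike 6 from E.
E has just one choice, so E = 4.
Every variable is fixed: E=4, F=2, G=6, H=1, I=5. That makes 5.

5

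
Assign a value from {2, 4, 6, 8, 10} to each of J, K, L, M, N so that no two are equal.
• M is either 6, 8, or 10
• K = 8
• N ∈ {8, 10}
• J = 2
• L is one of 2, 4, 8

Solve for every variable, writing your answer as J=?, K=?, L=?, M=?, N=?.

J=2, K=8, L=4, M=6, N=10

J has just one choice, so J = 2. So L can't be 2.
That leaves K = 8. Eliminate 8 elsewhere: L, M, N.
L must be 4 (only option left).
N has just one choice, so N = 10. Eliminate 10 elsewhere: M.
M has just one choice, so M = 6.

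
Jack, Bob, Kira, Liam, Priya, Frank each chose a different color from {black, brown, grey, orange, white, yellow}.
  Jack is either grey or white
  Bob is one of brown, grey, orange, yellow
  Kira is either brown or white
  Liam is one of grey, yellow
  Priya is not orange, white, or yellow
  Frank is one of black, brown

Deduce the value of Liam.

yellow

Among the 6 variables, orange fits only Bob (and all 6 values in {black, brown, grey, orange, white, yellow} must be used), so Bob = orange.
Among the 5 still-open variables, yellow fits only Liam (and all 5 values in {black, brown, grey, white, yellow} must be used), so Liam = yellow.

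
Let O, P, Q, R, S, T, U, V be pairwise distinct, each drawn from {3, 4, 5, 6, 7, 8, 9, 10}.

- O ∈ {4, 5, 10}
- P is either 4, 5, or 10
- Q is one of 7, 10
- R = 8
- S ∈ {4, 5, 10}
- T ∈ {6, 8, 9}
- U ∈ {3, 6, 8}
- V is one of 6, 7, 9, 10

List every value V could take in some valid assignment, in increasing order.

6, 9

R has just one choice, so R = 8. Remove 8 from T, U.
The 7 still-open variables draw from only 7 values {3, 4, 5, 6, 7, 9, 10}, so each is used; only U can be 3, hence U = 3.
O, P, S between them cover only {4, 5, 10} — a naked triple. Remove those values from Q, V.
Q must be 7 (only option left). Remove 7 from V.
No further eliminations apply; V can still be any of 6, 9.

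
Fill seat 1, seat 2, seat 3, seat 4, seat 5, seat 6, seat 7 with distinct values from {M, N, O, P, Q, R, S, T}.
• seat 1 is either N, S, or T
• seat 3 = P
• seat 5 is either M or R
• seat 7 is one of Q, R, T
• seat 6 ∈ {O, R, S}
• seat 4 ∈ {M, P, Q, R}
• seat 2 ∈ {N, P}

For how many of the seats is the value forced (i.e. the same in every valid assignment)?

2

seat 3 has just one choice, so seat 3 = P. Strike P from seat 2, seat 4.
seat 2's domain is down to {N}, so seat 2 = N. Remove N from seat 1.
Determined: seat 2=N, seat 3=P. The other seats each still have more than one consistent value. That makes 2.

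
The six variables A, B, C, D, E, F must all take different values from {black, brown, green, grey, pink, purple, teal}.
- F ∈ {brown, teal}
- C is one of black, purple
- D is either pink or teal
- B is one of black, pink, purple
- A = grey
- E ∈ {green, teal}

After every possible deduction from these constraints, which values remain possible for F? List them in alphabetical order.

A must be grey (only option left).
No further eliminations apply; F can still be any of brown, teal.

brown, teal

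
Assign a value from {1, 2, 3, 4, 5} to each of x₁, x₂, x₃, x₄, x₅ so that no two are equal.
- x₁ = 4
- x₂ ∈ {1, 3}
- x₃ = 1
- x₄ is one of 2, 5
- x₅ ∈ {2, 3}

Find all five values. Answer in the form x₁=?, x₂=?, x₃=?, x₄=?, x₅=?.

x₁=4, x₂=3, x₃=1, x₄=5, x₅=2

x₁'s domain is down to {4}, so x₁ = 4.
x₃ must be 1 (only option left). Eliminate 1 elsewhere: x₂.
x₂ must be 3 (only option left). Eliminate 3 elsewhere: x₅.
x₅ must be 2 (only option left). Eliminate 2 elsewhere: x₄.
x₄'s domain is down to {5}, so x₄ = 5.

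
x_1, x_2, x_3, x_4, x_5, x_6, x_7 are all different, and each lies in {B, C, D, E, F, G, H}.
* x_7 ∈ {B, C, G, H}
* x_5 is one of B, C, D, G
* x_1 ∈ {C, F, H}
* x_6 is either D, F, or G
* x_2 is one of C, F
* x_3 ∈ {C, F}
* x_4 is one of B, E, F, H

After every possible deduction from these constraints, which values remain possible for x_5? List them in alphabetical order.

B, D, G

Among the 7 variables, E fits only x_4 (and all 7 values in {B, C, D, E, F, G, H} must be used), so x_4 = E.
x_2 and x_3 between them cover only {C, F} — a naked pair. Remove those values from x_1, x_5, x_6, x_7.
x_1 must be H (only option left). Eliminate H elsewhere: x_7.
No further eliminations apply; x_5 can still be any of B, D, G.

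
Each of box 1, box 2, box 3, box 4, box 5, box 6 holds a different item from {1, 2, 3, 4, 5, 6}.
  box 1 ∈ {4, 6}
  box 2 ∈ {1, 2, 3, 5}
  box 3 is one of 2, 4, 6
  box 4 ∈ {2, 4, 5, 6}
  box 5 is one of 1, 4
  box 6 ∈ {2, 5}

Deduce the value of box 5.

Among the 6 variables, 3 fits only box 2 (and all 6 values in {1, 2, 3, 4, 5, 6} must be used), so box 2 = 3.
Among the 5 still-open variables, 1 fits only box 5 (and all 5 values in {1, 2, 4, 5, 6} must be used), so box 5 = 1.

1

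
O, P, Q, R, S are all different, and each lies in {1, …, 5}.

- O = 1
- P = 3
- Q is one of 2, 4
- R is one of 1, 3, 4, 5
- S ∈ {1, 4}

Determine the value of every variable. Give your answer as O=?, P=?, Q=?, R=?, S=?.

O=1, P=3, Q=2, R=5, S=4

O must be 1 (only option left). Remove 1 from R, S.
P must be 3 (only option left). Eliminate 3 elsewhere: R.
S must be 4 (only option left). Remove 4 from Q, R.
Q's domain is down to {2}, so Q = 2.
R's domain is down to {5}, so R = 5.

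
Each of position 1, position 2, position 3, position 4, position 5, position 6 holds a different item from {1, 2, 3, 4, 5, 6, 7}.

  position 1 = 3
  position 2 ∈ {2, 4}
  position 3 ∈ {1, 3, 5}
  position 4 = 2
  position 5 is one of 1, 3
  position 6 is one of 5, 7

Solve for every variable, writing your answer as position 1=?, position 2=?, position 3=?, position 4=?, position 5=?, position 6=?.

position 1=3, position 2=4, position 3=5, position 4=2, position 5=1, position 6=7

position 1's domain is down to {3}, so position 1 = 3. Eliminate 3 elsewhere: position 3, position 5.
That leaves position 4 = 2. Remove 2 from position 2.
That leaves position 5 = 1. Eliminate 1 elsewhere: position 3.
position 2 must be 4 (only option left).
position 3 has just one choice, so position 3 = 5. Strike 5 from position 6.
position 6's domain is down to {7}, so position 6 = 7.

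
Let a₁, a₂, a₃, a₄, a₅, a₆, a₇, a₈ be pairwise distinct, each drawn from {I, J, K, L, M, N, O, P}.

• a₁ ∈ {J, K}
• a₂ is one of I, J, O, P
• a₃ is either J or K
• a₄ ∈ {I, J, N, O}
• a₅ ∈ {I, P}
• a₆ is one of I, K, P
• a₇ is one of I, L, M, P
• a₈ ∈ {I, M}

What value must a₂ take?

Among the 8 variables, L fits only a₇ (and all 8 values in {I, J, K, L, M, N, O, P} must be used), so a₇ = L.
The 7 still-open variables draw from only 7 values {I, J, K, M, N, O, P}, so each is used; only a₈ can be M, hence a₈ = M.
Among the 6 still-open variables, N fits only a₄ (and all 6 values in {I, J, K, N, O, P} must be used), so a₄ = N.
The 5 still-open variables draw from only 5 values {I, J, K, O, P}, so each is used; only a₂ can be O, hence a₂ = O.

O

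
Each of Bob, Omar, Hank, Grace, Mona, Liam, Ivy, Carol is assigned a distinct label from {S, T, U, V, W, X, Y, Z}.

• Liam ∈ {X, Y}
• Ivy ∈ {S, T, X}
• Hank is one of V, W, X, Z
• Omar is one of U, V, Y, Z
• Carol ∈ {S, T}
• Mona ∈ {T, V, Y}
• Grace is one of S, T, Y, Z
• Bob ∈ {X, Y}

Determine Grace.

The 8 variables together cover exactly {S, T, U, V, W, X, Y, Z} — 8 values for 8 variables — and U appears only in Omar's list, so Omar = U.
The 7 still-open variables draw from only 7 values {S, T, V, W, X, Y, Z}, so each is used; only Hank can be W, hence Hank = W.
Among the 6 still-open variables, V fits only Mona (and all 6 values in {S, T, V, X, Y, Z} must be used), so Mona = V.
The 5 still-open variables together cover exactly {S, T, X, Y, Z} — 5 values for 5 variables — and Z appears only in Grace's list, so Grace = Z.

Z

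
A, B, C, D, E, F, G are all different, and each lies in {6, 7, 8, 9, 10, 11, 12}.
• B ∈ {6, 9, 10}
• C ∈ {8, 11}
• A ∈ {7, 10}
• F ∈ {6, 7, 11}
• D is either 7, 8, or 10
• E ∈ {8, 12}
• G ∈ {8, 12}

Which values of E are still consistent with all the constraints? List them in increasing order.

8, 12

The 7 variables together cover exactly {6, 7, 8, 9, 10, 11, 12} — 7 values for 7 variables — and 9 appears only in B's list, so B = 9.
The 6 still-open variables together cover exactly {6, 7, 8, 10, 11, 12} — 6 values for 6 variables — and 6 appears only in F's list, so F = 6.
The 5 still-open variables draw from only 5 values {7, 8, 10, 11, 12}, so each is used; only C can be 11, hence C = 11.
E and G between them cover only {8, 12} — a naked pair. Remove those values from D.
No further eliminations apply; E can still be any of 8, 12.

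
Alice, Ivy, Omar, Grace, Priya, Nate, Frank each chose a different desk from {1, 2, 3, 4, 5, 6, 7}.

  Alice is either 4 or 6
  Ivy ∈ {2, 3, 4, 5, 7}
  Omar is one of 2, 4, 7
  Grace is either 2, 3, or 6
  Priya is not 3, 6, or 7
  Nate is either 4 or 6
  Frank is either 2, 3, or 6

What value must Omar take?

The 7 variables together cover exactly {1, 2, 3, 4, 5, 6, 7} — 7 values for 7 variables — and 1 appears only in Priya's list, so Priya = 1.
The 6 still-open variables together cover exactly {2, 3, 4, 5, 6, 7} — 6 values for 6 variables — and 5 appears only in Ivy's list, so Ivy = 5.
Among the 5 still-open variables, 7 fits only Omar (and all 5 values in {2, 3, 4, 6, 7} must be used), so Omar = 7.

7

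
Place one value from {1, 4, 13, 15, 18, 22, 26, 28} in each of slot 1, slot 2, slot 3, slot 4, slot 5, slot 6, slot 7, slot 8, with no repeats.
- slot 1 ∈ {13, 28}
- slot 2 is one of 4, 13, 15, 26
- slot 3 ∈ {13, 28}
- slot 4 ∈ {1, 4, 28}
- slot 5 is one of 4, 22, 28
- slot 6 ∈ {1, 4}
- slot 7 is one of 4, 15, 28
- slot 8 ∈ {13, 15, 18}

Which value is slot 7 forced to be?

15

The 8 variables together cover exactly {1, 4, 13, 15, 18, 22, 26, 28} — 8 values for 8 variables — and 18 appears only in slot 8's list, so slot 8 = 18.
The 7 still-open variables together cover exactly {1, 4, 13, 15, 22, 26, 28} — 7 values for 7 variables — and 22 appears only in slot 5's list, so slot 5 = 22.
The 6 still-open variables together cover exactly {1, 4, 13, 15, 26, 28} — 6 values for 6 variables — and 26 appears only in slot 2's list, so slot 2 = 26.
The 5 still-open variables draw from only 5 values {1, 4, 13, 15, 28}, so each is used; only slot 7 can be 15, hence slot 7 = 15.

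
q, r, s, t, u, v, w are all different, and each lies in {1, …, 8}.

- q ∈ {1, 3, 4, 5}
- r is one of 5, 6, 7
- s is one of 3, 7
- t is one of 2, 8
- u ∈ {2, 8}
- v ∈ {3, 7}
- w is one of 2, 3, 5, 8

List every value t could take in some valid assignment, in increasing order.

s and v share exactly the 2 values {3, 7}; by pigeonhole those values go to them, so strike 3, 7 from q, r, w.
t and u between them cover only {2, 8} — a naked pair. Remove those values from w.
w has just one choice, so w = 5. Remove 5 from q, r.
r has just one choice, so r = 6.
No further eliminations apply; t can still be any of 2, 8.

2, 8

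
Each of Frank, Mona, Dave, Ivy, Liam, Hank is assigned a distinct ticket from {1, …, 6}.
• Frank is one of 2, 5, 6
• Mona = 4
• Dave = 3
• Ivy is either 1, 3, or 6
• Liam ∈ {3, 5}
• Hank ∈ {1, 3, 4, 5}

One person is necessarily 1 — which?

Hank

Mona must be 4 (only option left). Remove 4 from Hank.
That leaves Dave = 3. So Ivy, Liam, Hank can't be 3.
Liam must be 5 (only option left). Eliminate 5 elsewhere: Frank, Hank.
So 1 goes to Hank.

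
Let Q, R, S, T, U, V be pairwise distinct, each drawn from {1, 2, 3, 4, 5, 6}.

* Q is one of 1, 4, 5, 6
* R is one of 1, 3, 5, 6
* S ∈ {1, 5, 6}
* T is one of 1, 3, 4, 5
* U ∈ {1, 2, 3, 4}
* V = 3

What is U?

2

V has just one choice, so V = 3. Remove 3 from R, T, U.
The 5 still-open variables draw from only 5 values {1, 2, 4, 5, 6}, so each is used; only U can be 2, hence U = 2.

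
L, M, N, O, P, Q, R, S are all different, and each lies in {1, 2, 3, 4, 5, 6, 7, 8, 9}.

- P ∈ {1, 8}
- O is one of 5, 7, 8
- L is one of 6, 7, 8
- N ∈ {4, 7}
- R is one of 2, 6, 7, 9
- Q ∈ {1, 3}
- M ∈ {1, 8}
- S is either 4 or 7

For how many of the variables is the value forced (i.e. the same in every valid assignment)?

3

The 2 variables M and P are confined to {1, 8}, which locks those values in; drop them from L, O, Q.
That leaves Q = 3.
N and S share exactly the 2 values {4, 7}; by pigeonhole those values go to them, so strike 4, 7 from L, O, R.
L's domain is down to {6}, so L = 6. Remove 6 from R.
That leaves O = 5.
Determined: L=6, O=5, Q=3. The other variables each still have more than one consistent value. That makes 3.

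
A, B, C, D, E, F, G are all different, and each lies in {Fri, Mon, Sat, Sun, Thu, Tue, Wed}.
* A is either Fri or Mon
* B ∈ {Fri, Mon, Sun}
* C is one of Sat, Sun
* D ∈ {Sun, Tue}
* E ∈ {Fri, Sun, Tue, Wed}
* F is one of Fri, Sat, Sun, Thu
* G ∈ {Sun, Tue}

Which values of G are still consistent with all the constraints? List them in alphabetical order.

Sun, Tue

The 7 variables together cover exactly {Fri, Mon, Sat, Sun, Thu, Tue, Wed} — 7 values for 7 variables — and Thu appears only in F's list, so F = Thu.
Among the 6 still-open variables, Sat fits only C (and all 6 values in {Fri, Mon, Sat, Sun, Tue, Wed} must be used), so C = Sat.
The 5 still-open variables draw from only 5 values {Fri, Mon, Sun, Tue, Wed}, so each is used; only E can be Wed, hence E = Wed.
D and G between them cover only {Sun, Tue} — a naked pair. Remove those values from B.
No further eliminations apply; G can still be any of Sun, Tue.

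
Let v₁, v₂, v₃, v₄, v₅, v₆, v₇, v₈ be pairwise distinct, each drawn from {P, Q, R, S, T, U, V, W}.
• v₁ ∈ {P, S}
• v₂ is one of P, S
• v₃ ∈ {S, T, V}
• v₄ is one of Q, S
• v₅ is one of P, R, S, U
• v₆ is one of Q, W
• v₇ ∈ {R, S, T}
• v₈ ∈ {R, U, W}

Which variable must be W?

v₆

Among the 8 variables, V fits only v₃ (and all 8 values in {P, Q, R, S, T, U, V, W} must be used), so v₃ = V.
The 7 still-open variables together cover exactly {P, Q, R, S, T, U, W} — 7 values for 7 variables — and T appears only in v₇'s list, so v₇ = T.
v₁ and v₂ share exactly the 2 values {P, S}; by pigeonhole those values go to them, so strike P, S from v₄, v₅.
v₄ must be Q (only option left). Eliminate Q elsewhere: v₆.
So W goes to v₆.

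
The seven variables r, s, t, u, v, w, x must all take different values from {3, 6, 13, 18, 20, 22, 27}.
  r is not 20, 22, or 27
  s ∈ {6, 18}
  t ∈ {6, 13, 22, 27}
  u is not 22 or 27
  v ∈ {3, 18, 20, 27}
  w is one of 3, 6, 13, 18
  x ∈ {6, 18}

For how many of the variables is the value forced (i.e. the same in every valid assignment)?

The 7 variables together cover exactly {3, 6, 13, 18, 20, 22, 27} — 7 values for 7 variables — and 22 appears only in t's list, so t = 22.
Among the 6 still-open variables, 27 fits only v (and all 6 values in {3, 6, 13, 18, 20, 27} must be used), so v = 27.
The 5 still-open variables together cover exactly {3, 6, 13, 18, 20} — 5 values for 5 variables — and 20 appears only in u's list, so u = 20.
s and x between them cover only {6, 18} — a naked pair. Remove those values from r, w.
Determined: t=22, u=20, v=27. The other variables each still have more than one consistent value. That makes 3.

3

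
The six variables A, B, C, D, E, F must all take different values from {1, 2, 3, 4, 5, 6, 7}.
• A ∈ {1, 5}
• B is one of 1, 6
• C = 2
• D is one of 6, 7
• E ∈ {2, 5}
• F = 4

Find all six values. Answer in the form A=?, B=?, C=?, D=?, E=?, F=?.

A=1, B=6, C=2, D=7, E=5, F=4

C has just one choice, so C = 2. Remove 2 from E.
E's domain is down to {5}, so E = 5. Eliminate 5 elsewhere: A.
F has just one choice, so F = 4.
A has just one choice, so A = 1. Eliminate 1 elsewhere: B.
B has just one choice, so B = 6. Eliminate 6 elsewhere: D.
D's domain is down to {7}, so D = 7.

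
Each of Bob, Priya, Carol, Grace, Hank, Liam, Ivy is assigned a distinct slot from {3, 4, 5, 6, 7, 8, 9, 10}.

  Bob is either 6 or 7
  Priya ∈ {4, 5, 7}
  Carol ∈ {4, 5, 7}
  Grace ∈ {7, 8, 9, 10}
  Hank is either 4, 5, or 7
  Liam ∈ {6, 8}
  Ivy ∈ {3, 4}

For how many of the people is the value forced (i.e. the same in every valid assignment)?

3

The 3 variables Priya, Carol, Hank are confined to {4, 5, 7}, which locks those values in; drop them from Bob, Grace, Ivy.
Bob's domain is down to {6}, so Bob = 6. So Liam can't be 6.
That leaves Liam = 8. Strike 8 from Grace.
Ivy must be 3 (only option left).
Determined: Bob=6, Liam=8, Ivy=3. The other people each still have more than one consistent value. That makes 3.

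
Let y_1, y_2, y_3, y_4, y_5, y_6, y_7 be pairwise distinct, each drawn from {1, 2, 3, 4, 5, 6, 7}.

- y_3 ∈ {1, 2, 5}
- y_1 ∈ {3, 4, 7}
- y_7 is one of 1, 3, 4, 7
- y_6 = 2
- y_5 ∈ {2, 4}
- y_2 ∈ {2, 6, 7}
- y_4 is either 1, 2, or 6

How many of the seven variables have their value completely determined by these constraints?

3

y_6's domain is down to {2}, so y_6 = 2. Remove 2 from y_2, y_3, y_4, y_5.
y_5's domain is down to {4}, so y_5 = 4. Strike 4 from y_1, y_7.
Among the 5 still-open variables, 5 fits only y_3 (and all 5 values in {1, 3, 5, 6, 7} must be used), so y_3 = 5.
Determined: y_3=5, y_5=4, y_6=2. The other variables each still have more than one consistent value. That makes 3.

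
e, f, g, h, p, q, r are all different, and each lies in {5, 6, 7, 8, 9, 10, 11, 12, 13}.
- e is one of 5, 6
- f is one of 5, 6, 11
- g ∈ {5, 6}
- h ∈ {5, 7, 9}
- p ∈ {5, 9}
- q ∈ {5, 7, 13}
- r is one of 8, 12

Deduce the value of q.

The 2 variables e and g are confined to {5, 6}, which locks those values in; drop them from f, h, p, q.
f must be 11 (only option left).
p's domain is down to {9}, so p = 9. So h can't be 9.
h must be 7 (only option left). So q can't be 7.
So q = 13.

13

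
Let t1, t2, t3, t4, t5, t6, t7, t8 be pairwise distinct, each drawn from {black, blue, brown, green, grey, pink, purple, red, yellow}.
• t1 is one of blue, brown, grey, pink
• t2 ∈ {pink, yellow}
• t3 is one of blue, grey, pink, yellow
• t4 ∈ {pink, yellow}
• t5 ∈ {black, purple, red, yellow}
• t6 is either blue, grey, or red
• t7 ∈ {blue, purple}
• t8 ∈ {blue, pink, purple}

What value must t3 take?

grey

The 8 variables draw from only 8 values {black, blue, brown, grey, pink, purple, red, yellow}, so each is used; only t5 can be black, hence t5 = black.
The 7 still-open variables together cover exactly {blue, brown, grey, pink, purple, red, yellow} — 7 values for 7 variables — and brown appears only in t1's list, so t1 = brown.
The 6 still-open variables together cover exactly {blue, grey, pink, purple, red, yellow} — 6 values for 6 variables — and red appears only in t6's list, so t6 = red.
The 5 still-open variables draw from only 5 values {blue, grey, pink, purple, yellow}, so each is used; only t3 can be grey, hence t3 = grey.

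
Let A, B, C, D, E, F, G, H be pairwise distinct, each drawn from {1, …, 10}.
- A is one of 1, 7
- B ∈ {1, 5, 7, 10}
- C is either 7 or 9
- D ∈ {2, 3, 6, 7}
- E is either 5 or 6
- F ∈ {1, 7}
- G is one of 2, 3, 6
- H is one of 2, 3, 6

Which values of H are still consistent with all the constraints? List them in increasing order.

Among the 8 variables, 9 fits only C (and all 8 values in {1, 2, 3, 5, 6, 7, 9, 10} must be used), so C = 9.
The 7 still-open variables together cover exactly {1, 2, 3, 5, 6, 7, 10} — 7 values for 7 variables — and 10 appears only in B's list, so B = 10.
Among the 6 still-open variables, 5 fits only E (and all 6 values in {1, 2, 3, 5, 6, 7} must be used), so E = 5.
A and F between them cover only {1, 7} — a naked pair. Remove those values from D.
No further eliminations apply; H can still be any of 2, 3, 6.

2, 3, 6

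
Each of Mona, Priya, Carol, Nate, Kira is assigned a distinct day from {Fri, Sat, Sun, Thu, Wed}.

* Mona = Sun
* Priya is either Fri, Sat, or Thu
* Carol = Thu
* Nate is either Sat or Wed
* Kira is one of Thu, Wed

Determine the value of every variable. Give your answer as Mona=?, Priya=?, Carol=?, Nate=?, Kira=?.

Mona=Sun, Priya=Fri, Carol=Thu, Nate=Sat, Kira=Wed

Mona must be Sun (only option left).
Carol must be Thu (only option left). Remove Thu from Priya, Kira.
Kira has just one choice, so Kira = Wed. Strike Wed from Nate.
Nate has just one choice, so Nate = Sat. Strike Sat from Priya.
Priya has just one choice, so Priya = Fri.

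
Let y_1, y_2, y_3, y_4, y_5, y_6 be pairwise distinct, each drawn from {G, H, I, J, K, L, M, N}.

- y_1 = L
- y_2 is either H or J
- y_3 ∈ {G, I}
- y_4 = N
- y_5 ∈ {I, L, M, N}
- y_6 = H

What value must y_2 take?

J

y_1 has just one choice, so y_1 = L. Strike L from y_5.
y_4's domain is down to {N}, so y_4 = N. Eliminate N elsewhere: y_5.
y_6 has just one choice, so y_6 = H. Remove H from y_2.
So y_2 = J.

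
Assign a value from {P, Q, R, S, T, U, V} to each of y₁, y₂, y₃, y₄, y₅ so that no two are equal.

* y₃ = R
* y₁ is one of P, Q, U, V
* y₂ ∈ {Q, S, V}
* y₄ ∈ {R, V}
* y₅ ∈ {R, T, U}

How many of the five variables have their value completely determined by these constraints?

2

y₃ must be R (only option left). Eliminate R elsewhere: y₄, y₅.
That leaves y₄ = V. Remove V from y₁, y₂.
Determined: y₃=R, y₄=V. The other variables each still have more than one consistent value. That makes 2.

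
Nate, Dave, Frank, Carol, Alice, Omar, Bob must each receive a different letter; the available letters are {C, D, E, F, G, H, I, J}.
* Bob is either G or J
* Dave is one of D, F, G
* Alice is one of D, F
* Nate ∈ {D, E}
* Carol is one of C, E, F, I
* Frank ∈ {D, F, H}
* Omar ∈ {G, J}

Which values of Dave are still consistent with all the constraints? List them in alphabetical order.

D, F

The 2 variables Omar and Bob are confined to {G, J}, which locks those values in; drop them from Dave.
Dave and Alice share exactly the 2 values {D, F}; by pigeonhole those values go to them, so strike D, F from Nate, Frank, Carol.
Nate must be E (only option left). So Carol can't be E.
That leaves Frank = H.
No further eliminations apply; Dave can still be any of D, F.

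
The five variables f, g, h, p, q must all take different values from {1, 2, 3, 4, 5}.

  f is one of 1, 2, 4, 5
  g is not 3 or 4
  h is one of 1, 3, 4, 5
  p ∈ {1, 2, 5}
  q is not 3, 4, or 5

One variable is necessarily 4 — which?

The 5 variables together cover exactly {1, 2, 3, 4, 5} — 5 values for 5 variables — and 3 appears only in h's list, so h = 3.
The 4 still-open variables together cover exactly {1, 2, 4, 5} — 4 values for 4 variables — and 4 appears only in f's list, so f = 4.

f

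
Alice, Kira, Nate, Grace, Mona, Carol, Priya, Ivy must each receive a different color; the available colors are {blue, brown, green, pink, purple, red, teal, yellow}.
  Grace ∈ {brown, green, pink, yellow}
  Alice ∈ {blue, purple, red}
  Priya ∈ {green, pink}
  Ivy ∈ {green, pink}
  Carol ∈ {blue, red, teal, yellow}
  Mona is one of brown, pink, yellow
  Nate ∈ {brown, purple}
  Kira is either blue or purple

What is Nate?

The 8 variables together cover exactly {blue, brown, green, pink, purple, red, teal, yellow} — 8 values for 8 variables — and teal appears only in Carol's list, so Carol = teal.
Among the 7 still-open variables, red fits only Alice (and all 7 values in {blue, brown, green, pink, purple, red, yellow} must be used), so Alice = red.
The 6 still-open variables together cover exactly {blue, brown, green, pink, purple, yellow} — 6 values for 6 variables — and blue appears only in Kira's list, so Kira = blue.
The 5 still-open variables draw from only 5 values {brown, green, pink, purple, yellow}, so each is used; only Nate can be purple, hence Nate = purple.

purple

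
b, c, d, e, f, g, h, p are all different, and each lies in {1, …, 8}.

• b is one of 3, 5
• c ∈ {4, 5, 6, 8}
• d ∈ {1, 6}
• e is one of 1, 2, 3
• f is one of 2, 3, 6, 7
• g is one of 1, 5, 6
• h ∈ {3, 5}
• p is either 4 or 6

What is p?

4

The 8 variables draw from only 8 values {1, 2, 3, 4, 5, 6, 7, 8}, so each is used; only f can be 7, hence f = 7.
The 7 still-open variables together cover exactly {1, 2, 3, 4, 5, 6, 8} — 7 values for 7 variables — and 2 appears only in e's list, so e = 2.
The 6 still-open variables draw from only 6 values {1, 3, 4, 5, 6, 8}, so each is used; only c can be 8, hence c = 8.
Among the 5 still-open variables, 4 fits only p (and all 5 values in {1, 3, 4, 5, 6} must be used), so p = 4.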